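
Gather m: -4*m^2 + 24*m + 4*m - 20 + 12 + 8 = -4*m^2 + 28*m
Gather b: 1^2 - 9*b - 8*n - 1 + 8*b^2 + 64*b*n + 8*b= 8*b^2 + b*(64*n - 1) - 8*n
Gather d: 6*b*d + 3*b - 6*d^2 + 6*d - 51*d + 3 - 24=3*b - 6*d^2 + d*(6*b - 45) - 21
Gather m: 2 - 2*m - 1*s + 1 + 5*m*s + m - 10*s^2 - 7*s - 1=m*(5*s - 1) - 10*s^2 - 8*s + 2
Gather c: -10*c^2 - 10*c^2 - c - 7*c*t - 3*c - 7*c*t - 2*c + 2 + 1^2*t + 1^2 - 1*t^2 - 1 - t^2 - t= -20*c^2 + c*(-14*t - 6) - 2*t^2 + 2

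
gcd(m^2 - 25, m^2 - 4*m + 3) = 1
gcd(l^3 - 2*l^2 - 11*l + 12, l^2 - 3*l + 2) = l - 1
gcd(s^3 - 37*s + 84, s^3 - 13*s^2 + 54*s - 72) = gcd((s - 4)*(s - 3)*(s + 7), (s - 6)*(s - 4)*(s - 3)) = s^2 - 7*s + 12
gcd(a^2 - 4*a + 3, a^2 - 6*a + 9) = a - 3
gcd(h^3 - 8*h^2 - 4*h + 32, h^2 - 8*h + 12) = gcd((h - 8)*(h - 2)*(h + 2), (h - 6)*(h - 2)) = h - 2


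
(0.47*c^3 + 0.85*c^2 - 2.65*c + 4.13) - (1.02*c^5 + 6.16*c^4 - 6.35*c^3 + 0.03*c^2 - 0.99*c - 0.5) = -1.02*c^5 - 6.16*c^4 + 6.82*c^3 + 0.82*c^2 - 1.66*c + 4.63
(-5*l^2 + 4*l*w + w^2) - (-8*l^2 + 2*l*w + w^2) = 3*l^2 + 2*l*w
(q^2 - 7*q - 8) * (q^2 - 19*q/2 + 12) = q^4 - 33*q^3/2 + 141*q^2/2 - 8*q - 96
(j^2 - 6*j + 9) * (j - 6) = j^3 - 12*j^2 + 45*j - 54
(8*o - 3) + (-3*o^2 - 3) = -3*o^2 + 8*o - 6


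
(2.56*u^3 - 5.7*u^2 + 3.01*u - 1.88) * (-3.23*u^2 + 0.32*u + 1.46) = -8.2688*u^5 + 19.2302*u^4 - 7.8087*u^3 - 1.2864*u^2 + 3.793*u - 2.7448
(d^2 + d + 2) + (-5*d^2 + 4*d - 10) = -4*d^2 + 5*d - 8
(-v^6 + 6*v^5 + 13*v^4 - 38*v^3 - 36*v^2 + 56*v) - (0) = -v^6 + 6*v^5 + 13*v^4 - 38*v^3 - 36*v^2 + 56*v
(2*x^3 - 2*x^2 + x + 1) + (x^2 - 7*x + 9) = 2*x^3 - x^2 - 6*x + 10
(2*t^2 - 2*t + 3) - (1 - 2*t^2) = 4*t^2 - 2*t + 2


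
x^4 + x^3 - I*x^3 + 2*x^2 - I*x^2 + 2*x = x*(x + 1)*(x - 2*I)*(x + I)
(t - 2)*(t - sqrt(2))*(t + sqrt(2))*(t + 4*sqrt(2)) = t^4 - 2*t^3 + 4*sqrt(2)*t^3 - 8*sqrt(2)*t^2 - 2*t^2 - 8*sqrt(2)*t + 4*t + 16*sqrt(2)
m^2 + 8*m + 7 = (m + 1)*(m + 7)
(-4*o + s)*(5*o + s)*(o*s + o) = -20*o^3*s - 20*o^3 + o^2*s^2 + o^2*s + o*s^3 + o*s^2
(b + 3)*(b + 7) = b^2 + 10*b + 21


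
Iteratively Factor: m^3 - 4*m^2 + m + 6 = (m - 3)*(m^2 - m - 2) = (m - 3)*(m - 2)*(m + 1)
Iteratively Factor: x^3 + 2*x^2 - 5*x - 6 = (x + 1)*(x^2 + x - 6) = (x + 1)*(x + 3)*(x - 2)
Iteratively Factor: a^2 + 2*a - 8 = (a - 2)*(a + 4)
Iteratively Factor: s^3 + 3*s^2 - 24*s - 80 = (s + 4)*(s^2 - s - 20) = (s - 5)*(s + 4)*(s + 4)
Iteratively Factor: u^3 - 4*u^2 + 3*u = (u)*(u^2 - 4*u + 3) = u*(u - 1)*(u - 3)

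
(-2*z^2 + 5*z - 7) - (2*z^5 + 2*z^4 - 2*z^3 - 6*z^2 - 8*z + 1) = -2*z^5 - 2*z^4 + 2*z^3 + 4*z^2 + 13*z - 8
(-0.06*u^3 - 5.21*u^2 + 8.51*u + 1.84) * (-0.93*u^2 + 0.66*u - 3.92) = 0.0558*u^5 + 4.8057*u^4 - 11.1177*u^3 + 24.3286*u^2 - 32.1448*u - 7.2128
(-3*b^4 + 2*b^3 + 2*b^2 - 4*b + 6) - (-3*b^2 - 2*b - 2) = -3*b^4 + 2*b^3 + 5*b^2 - 2*b + 8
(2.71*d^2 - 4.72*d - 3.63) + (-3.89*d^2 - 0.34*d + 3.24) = -1.18*d^2 - 5.06*d - 0.39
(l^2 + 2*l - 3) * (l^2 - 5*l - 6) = l^4 - 3*l^3 - 19*l^2 + 3*l + 18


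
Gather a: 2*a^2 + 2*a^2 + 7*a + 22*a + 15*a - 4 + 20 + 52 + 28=4*a^2 + 44*a + 96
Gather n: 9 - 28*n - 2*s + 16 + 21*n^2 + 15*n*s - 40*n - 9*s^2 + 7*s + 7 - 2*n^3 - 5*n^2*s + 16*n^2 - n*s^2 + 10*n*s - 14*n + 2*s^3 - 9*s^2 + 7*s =-2*n^3 + n^2*(37 - 5*s) + n*(-s^2 + 25*s - 82) + 2*s^3 - 18*s^2 + 12*s + 32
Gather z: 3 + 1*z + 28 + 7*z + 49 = 8*z + 80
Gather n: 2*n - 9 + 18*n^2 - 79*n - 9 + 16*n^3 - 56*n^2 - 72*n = 16*n^3 - 38*n^2 - 149*n - 18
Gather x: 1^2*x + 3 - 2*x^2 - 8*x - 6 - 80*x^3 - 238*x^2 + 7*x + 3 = -80*x^3 - 240*x^2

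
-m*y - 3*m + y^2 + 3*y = (-m + y)*(y + 3)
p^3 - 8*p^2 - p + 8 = (p - 8)*(p - 1)*(p + 1)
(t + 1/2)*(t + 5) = t^2 + 11*t/2 + 5/2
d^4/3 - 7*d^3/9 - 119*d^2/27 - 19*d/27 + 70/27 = (d/3 + 1/3)*(d - 5)*(d - 2/3)*(d + 7/3)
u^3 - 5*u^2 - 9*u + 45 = (u - 5)*(u - 3)*(u + 3)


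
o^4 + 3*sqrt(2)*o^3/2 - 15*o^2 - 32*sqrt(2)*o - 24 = (o - 3*sqrt(2))*(o + sqrt(2)/2)*(o + 2*sqrt(2))^2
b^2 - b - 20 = (b - 5)*(b + 4)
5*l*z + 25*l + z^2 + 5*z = (5*l + z)*(z + 5)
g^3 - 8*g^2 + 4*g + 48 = (g - 6)*(g - 4)*(g + 2)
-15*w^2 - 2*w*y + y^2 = (-5*w + y)*(3*w + y)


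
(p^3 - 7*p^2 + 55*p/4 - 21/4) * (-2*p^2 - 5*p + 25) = -2*p^5 + 9*p^4 + 65*p^3/2 - 933*p^2/4 + 370*p - 525/4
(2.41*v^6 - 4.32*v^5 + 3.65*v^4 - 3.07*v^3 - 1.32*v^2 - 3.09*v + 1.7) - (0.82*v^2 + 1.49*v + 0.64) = 2.41*v^6 - 4.32*v^5 + 3.65*v^4 - 3.07*v^3 - 2.14*v^2 - 4.58*v + 1.06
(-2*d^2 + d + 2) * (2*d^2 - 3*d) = -4*d^4 + 8*d^3 + d^2 - 6*d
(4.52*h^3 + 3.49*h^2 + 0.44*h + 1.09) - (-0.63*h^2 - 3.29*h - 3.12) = 4.52*h^3 + 4.12*h^2 + 3.73*h + 4.21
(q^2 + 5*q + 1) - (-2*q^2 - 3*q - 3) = 3*q^2 + 8*q + 4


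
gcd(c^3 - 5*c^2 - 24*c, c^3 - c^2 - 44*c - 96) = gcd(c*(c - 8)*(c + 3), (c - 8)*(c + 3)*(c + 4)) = c^2 - 5*c - 24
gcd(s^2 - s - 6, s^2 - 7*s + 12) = s - 3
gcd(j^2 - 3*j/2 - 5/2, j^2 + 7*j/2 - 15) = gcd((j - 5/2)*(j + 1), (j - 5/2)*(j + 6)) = j - 5/2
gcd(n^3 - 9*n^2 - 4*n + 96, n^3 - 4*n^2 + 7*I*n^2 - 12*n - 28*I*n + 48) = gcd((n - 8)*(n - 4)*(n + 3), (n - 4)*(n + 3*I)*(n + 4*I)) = n - 4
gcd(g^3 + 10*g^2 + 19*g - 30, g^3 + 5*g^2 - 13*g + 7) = g - 1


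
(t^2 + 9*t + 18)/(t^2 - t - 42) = (t + 3)/(t - 7)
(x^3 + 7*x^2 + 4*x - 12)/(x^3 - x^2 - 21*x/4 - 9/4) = 4*(-x^3 - 7*x^2 - 4*x + 12)/(-4*x^3 + 4*x^2 + 21*x + 9)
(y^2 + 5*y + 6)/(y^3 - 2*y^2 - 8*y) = (y + 3)/(y*(y - 4))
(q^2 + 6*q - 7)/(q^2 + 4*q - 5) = (q + 7)/(q + 5)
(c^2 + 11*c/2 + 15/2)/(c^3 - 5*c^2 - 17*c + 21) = (c + 5/2)/(c^2 - 8*c + 7)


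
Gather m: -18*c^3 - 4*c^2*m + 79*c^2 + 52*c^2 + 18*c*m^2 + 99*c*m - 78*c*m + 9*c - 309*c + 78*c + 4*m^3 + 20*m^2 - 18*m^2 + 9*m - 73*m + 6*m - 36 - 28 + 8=-18*c^3 + 131*c^2 - 222*c + 4*m^3 + m^2*(18*c + 2) + m*(-4*c^2 + 21*c - 58) - 56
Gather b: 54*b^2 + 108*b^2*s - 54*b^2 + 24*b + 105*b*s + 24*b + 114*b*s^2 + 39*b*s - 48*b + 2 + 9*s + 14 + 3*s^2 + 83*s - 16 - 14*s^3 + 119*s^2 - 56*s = 108*b^2*s + b*(114*s^2 + 144*s) - 14*s^3 + 122*s^2 + 36*s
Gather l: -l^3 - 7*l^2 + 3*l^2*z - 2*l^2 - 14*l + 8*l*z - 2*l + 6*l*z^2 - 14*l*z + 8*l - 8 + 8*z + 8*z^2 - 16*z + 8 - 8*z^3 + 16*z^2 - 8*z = -l^3 + l^2*(3*z - 9) + l*(6*z^2 - 6*z - 8) - 8*z^3 + 24*z^2 - 16*z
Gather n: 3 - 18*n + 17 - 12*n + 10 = 30 - 30*n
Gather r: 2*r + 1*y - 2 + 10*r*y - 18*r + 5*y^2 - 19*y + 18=r*(10*y - 16) + 5*y^2 - 18*y + 16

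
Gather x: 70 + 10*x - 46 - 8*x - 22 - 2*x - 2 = 0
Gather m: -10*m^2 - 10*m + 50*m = -10*m^2 + 40*m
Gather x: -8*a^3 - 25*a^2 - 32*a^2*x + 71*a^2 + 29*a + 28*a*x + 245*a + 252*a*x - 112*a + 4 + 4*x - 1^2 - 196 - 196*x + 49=-8*a^3 + 46*a^2 + 162*a + x*(-32*a^2 + 280*a - 192) - 144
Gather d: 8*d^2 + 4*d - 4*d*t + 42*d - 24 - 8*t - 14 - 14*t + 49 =8*d^2 + d*(46 - 4*t) - 22*t + 11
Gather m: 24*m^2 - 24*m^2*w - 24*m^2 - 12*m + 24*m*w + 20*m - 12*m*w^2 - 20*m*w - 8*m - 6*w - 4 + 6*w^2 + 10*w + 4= -24*m^2*w + m*(-12*w^2 + 4*w) + 6*w^2 + 4*w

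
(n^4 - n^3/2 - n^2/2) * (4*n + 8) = 4*n^5 + 6*n^4 - 6*n^3 - 4*n^2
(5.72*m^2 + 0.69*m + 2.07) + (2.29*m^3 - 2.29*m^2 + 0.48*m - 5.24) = 2.29*m^3 + 3.43*m^2 + 1.17*m - 3.17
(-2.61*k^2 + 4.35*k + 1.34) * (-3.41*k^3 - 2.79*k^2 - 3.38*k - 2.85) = 8.9001*k^5 - 7.5516*k^4 - 7.8841*k^3 - 11.0031*k^2 - 16.9267*k - 3.819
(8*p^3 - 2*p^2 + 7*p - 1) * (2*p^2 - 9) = 16*p^5 - 4*p^4 - 58*p^3 + 16*p^2 - 63*p + 9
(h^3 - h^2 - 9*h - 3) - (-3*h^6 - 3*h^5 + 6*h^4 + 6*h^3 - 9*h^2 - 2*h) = 3*h^6 + 3*h^5 - 6*h^4 - 5*h^3 + 8*h^2 - 7*h - 3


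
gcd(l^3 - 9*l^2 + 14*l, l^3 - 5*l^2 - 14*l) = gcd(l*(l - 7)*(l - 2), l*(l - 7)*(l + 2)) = l^2 - 7*l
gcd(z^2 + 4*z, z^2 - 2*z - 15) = 1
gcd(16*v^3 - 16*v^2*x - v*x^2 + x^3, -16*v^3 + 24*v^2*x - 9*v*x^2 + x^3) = 4*v^2 - 5*v*x + x^2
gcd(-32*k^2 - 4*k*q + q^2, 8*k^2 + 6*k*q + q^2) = 4*k + q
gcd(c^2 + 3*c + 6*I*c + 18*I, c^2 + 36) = c + 6*I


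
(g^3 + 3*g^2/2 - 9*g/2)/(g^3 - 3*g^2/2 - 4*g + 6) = g*(g + 3)/(g^2 - 4)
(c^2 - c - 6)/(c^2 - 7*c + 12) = (c + 2)/(c - 4)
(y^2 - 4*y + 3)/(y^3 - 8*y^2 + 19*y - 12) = 1/(y - 4)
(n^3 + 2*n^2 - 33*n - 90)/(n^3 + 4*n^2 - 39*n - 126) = (n + 5)/(n + 7)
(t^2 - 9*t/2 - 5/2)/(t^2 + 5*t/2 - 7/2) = (2*t^2 - 9*t - 5)/(2*t^2 + 5*t - 7)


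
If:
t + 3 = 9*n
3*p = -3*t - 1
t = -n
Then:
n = 3/10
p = -1/30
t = -3/10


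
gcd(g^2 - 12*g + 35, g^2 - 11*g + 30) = g - 5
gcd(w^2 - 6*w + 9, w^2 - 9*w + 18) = w - 3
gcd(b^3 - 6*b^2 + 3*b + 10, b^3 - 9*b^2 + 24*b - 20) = b^2 - 7*b + 10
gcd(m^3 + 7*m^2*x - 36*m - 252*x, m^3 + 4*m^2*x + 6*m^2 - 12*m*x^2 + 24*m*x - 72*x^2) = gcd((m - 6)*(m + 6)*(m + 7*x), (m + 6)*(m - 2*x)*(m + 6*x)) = m + 6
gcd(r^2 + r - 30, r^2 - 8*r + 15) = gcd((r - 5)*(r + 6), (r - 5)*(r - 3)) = r - 5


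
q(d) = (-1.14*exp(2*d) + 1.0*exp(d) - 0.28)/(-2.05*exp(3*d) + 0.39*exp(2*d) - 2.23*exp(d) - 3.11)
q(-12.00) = 0.09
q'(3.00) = -0.03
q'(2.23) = -0.05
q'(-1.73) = -0.03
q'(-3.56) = -0.01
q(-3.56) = 0.08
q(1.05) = 0.12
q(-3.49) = 0.08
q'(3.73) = -0.01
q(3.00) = 0.03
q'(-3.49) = -0.01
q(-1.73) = 0.04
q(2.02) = 0.07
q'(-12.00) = 0.00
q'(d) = (-2.28*exp(2*d) + 1.0*exp(d))/(-2.05*exp(3*d) + 0.39*exp(2*d) - 2.23*exp(d) - 3.11) + (-1.14*exp(2*d) + 1.0*exp(d) - 0.28)*(6.15*exp(3*d) - 0.78*exp(2*d) + 2.23*exp(d))/(-2.05*exp(3*d) + 0.39*exp(2*d) - 2.23*exp(d) - 3.11)^2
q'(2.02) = -0.06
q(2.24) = 0.05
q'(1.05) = -0.04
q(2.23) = 0.05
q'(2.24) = -0.05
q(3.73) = 0.01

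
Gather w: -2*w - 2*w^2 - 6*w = -2*w^2 - 8*w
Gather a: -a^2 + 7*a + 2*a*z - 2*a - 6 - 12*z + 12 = -a^2 + a*(2*z + 5) - 12*z + 6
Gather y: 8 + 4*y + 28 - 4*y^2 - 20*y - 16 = -4*y^2 - 16*y + 20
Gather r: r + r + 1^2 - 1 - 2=2*r - 2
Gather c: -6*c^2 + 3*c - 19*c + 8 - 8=-6*c^2 - 16*c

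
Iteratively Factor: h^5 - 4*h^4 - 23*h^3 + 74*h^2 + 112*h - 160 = (h - 1)*(h^4 - 3*h^3 - 26*h^2 + 48*h + 160) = (h - 4)*(h - 1)*(h^3 + h^2 - 22*h - 40) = (h - 4)*(h - 1)*(h + 4)*(h^2 - 3*h - 10) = (h - 5)*(h - 4)*(h - 1)*(h + 4)*(h + 2)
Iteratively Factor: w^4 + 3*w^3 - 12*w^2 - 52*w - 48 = (w + 3)*(w^3 - 12*w - 16) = (w - 4)*(w + 3)*(w^2 + 4*w + 4) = (w - 4)*(w + 2)*(w + 3)*(w + 2)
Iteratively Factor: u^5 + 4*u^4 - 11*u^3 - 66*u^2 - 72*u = (u + 2)*(u^4 + 2*u^3 - 15*u^2 - 36*u) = (u + 2)*(u + 3)*(u^3 - u^2 - 12*u) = u*(u + 2)*(u + 3)*(u^2 - u - 12) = u*(u - 4)*(u + 2)*(u + 3)*(u + 3)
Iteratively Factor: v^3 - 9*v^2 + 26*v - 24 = (v - 4)*(v^2 - 5*v + 6) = (v - 4)*(v - 2)*(v - 3)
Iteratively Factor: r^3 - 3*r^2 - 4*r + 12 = (r + 2)*(r^2 - 5*r + 6) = (r - 2)*(r + 2)*(r - 3)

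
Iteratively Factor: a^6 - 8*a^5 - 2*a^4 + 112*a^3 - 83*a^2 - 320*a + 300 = (a + 3)*(a^5 - 11*a^4 + 31*a^3 + 19*a^2 - 140*a + 100) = (a - 2)*(a + 3)*(a^4 - 9*a^3 + 13*a^2 + 45*a - 50) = (a - 2)*(a + 2)*(a + 3)*(a^3 - 11*a^2 + 35*a - 25) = (a - 2)*(a - 1)*(a + 2)*(a + 3)*(a^2 - 10*a + 25) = (a - 5)*(a - 2)*(a - 1)*(a + 2)*(a + 3)*(a - 5)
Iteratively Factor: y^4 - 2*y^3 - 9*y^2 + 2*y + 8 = (y + 2)*(y^3 - 4*y^2 - y + 4) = (y - 4)*(y + 2)*(y^2 - 1) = (y - 4)*(y - 1)*(y + 2)*(y + 1)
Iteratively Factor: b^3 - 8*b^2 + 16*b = (b)*(b^2 - 8*b + 16) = b*(b - 4)*(b - 4)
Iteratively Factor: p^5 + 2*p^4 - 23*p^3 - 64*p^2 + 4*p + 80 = (p + 2)*(p^4 - 23*p^2 - 18*p + 40) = (p + 2)*(p + 4)*(p^3 - 4*p^2 - 7*p + 10) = (p - 5)*(p + 2)*(p + 4)*(p^2 + p - 2) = (p - 5)*(p - 1)*(p + 2)*(p + 4)*(p + 2)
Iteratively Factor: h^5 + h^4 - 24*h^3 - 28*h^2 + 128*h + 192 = (h - 3)*(h^4 + 4*h^3 - 12*h^2 - 64*h - 64) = (h - 3)*(h + 2)*(h^3 + 2*h^2 - 16*h - 32) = (h - 4)*(h - 3)*(h + 2)*(h^2 + 6*h + 8) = (h - 4)*(h - 3)*(h + 2)^2*(h + 4)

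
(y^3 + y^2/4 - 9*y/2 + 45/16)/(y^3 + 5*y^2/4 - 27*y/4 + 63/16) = (2*y + 5)/(2*y + 7)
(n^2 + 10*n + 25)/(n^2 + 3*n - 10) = (n + 5)/(n - 2)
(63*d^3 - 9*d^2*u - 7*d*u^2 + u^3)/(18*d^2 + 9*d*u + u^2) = (21*d^2 - 10*d*u + u^2)/(6*d + u)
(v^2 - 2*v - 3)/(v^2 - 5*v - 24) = (-v^2 + 2*v + 3)/(-v^2 + 5*v + 24)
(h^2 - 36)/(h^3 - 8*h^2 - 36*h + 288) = 1/(h - 8)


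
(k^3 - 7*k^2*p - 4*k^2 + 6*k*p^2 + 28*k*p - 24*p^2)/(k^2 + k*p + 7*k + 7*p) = (k^3 - 7*k^2*p - 4*k^2 + 6*k*p^2 + 28*k*p - 24*p^2)/(k^2 + k*p + 7*k + 7*p)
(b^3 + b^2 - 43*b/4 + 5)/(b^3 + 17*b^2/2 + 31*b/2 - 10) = (b - 5/2)/(b + 5)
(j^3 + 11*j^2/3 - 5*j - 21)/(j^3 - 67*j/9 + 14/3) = 3*(j + 3)/(3*j - 2)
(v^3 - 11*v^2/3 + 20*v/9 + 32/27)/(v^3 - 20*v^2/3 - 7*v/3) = (v^2 - 4*v + 32/9)/(v*(v - 7))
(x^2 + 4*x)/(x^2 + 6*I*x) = (x + 4)/(x + 6*I)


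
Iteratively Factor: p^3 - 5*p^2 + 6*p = (p - 2)*(p^2 - 3*p) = p*(p - 2)*(p - 3)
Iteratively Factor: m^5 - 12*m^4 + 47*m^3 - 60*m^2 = (m - 4)*(m^4 - 8*m^3 + 15*m^2) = m*(m - 4)*(m^3 - 8*m^2 + 15*m) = m^2*(m - 4)*(m^2 - 8*m + 15) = m^2*(m - 4)*(m - 3)*(m - 5)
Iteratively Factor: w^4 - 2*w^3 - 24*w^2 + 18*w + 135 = (w - 5)*(w^3 + 3*w^2 - 9*w - 27) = (w - 5)*(w - 3)*(w^2 + 6*w + 9) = (w - 5)*(w - 3)*(w + 3)*(w + 3)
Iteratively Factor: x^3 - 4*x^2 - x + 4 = (x - 1)*(x^2 - 3*x - 4) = (x - 1)*(x + 1)*(x - 4)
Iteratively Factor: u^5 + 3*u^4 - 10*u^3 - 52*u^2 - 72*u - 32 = (u + 2)*(u^4 + u^3 - 12*u^2 - 28*u - 16) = (u + 2)^2*(u^3 - u^2 - 10*u - 8) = (u - 4)*(u + 2)^2*(u^2 + 3*u + 2) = (u - 4)*(u + 2)^3*(u + 1)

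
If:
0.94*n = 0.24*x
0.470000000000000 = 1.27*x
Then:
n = 0.09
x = 0.37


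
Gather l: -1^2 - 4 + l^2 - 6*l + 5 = l^2 - 6*l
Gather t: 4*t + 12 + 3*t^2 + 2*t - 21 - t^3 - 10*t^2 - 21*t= -t^3 - 7*t^2 - 15*t - 9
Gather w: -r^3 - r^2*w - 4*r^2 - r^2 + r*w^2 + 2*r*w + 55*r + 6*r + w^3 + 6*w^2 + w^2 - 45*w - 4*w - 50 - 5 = -r^3 - 5*r^2 + 61*r + w^3 + w^2*(r + 7) + w*(-r^2 + 2*r - 49) - 55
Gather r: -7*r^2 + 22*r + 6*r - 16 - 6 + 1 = -7*r^2 + 28*r - 21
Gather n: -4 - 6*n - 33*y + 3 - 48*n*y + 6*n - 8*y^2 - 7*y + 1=-48*n*y - 8*y^2 - 40*y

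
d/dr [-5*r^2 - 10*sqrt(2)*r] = -10*r - 10*sqrt(2)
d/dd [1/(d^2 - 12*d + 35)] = 2*(6 - d)/(d^2 - 12*d + 35)^2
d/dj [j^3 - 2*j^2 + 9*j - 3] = 3*j^2 - 4*j + 9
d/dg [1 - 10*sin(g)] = -10*cos(g)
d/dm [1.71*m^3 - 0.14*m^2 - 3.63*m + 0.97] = 5.13*m^2 - 0.28*m - 3.63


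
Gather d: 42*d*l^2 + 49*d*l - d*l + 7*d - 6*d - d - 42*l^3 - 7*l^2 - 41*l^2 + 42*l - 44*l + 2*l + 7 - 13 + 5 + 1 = d*(42*l^2 + 48*l) - 42*l^3 - 48*l^2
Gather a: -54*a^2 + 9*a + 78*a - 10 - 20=-54*a^2 + 87*a - 30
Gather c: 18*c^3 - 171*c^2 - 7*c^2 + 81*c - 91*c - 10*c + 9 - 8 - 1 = 18*c^3 - 178*c^2 - 20*c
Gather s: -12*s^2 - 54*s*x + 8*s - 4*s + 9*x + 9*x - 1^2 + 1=-12*s^2 + s*(4 - 54*x) + 18*x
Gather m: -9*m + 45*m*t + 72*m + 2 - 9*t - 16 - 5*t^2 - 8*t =m*(45*t + 63) - 5*t^2 - 17*t - 14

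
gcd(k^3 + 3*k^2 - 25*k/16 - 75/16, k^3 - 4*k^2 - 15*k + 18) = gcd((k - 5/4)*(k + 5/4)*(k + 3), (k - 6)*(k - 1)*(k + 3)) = k + 3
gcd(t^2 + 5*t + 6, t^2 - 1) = 1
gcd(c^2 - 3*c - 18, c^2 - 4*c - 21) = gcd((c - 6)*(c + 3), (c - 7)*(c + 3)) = c + 3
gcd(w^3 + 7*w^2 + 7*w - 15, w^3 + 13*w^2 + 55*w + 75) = w^2 + 8*w + 15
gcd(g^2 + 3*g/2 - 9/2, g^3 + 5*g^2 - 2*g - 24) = g + 3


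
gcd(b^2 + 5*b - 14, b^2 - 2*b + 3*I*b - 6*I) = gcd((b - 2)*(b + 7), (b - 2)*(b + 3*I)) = b - 2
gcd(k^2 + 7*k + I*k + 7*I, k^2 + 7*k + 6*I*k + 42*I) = k + 7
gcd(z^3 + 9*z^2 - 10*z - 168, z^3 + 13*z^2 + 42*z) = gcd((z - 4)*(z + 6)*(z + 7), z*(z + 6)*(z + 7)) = z^2 + 13*z + 42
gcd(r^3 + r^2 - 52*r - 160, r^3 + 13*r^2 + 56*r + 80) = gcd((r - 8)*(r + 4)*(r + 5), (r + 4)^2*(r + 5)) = r^2 + 9*r + 20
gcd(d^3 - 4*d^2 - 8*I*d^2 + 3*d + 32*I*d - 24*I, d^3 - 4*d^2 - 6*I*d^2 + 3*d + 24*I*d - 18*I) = d^2 - 4*d + 3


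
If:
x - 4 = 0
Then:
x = 4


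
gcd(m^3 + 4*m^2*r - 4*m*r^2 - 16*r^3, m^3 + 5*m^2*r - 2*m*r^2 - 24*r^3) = -m^2 - 2*m*r + 8*r^2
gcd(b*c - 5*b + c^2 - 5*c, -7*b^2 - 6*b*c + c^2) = b + c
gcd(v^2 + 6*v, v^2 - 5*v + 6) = 1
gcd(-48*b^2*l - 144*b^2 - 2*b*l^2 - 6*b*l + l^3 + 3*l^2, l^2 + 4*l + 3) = l + 3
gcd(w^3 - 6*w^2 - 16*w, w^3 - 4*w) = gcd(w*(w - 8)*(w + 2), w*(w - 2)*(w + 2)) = w^2 + 2*w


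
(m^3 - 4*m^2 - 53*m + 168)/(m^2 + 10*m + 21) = (m^2 - 11*m + 24)/(m + 3)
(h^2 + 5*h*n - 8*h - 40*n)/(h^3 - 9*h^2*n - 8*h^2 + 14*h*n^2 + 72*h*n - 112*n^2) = (h + 5*n)/(h^2 - 9*h*n + 14*n^2)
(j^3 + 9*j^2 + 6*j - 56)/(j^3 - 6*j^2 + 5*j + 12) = (j^3 + 9*j^2 + 6*j - 56)/(j^3 - 6*j^2 + 5*j + 12)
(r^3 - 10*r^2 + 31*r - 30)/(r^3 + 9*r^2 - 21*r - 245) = (r^2 - 5*r + 6)/(r^2 + 14*r + 49)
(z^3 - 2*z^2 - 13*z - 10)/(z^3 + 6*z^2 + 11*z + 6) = (z - 5)/(z + 3)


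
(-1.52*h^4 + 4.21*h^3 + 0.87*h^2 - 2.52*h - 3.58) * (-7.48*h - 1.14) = 11.3696*h^5 - 29.758*h^4 - 11.307*h^3 + 17.8578*h^2 + 29.6512*h + 4.0812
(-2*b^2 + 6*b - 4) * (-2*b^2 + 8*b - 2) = 4*b^4 - 28*b^3 + 60*b^2 - 44*b + 8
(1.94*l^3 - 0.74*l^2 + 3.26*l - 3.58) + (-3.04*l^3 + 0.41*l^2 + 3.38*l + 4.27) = -1.1*l^3 - 0.33*l^2 + 6.64*l + 0.69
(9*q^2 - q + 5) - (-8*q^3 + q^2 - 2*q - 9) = 8*q^3 + 8*q^2 + q + 14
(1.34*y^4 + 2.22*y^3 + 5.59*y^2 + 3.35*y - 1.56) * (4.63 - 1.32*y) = -1.7688*y^5 + 3.2738*y^4 + 2.8998*y^3 + 21.4597*y^2 + 17.5697*y - 7.2228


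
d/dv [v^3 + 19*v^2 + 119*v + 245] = 3*v^2 + 38*v + 119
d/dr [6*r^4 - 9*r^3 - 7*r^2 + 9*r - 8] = 24*r^3 - 27*r^2 - 14*r + 9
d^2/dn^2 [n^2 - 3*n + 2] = 2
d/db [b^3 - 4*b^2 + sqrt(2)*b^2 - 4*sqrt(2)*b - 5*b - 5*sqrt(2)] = 3*b^2 - 8*b + 2*sqrt(2)*b - 4*sqrt(2) - 5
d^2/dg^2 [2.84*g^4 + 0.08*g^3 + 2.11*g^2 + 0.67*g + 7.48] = 34.08*g^2 + 0.48*g + 4.22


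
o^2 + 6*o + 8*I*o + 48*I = (o + 6)*(o + 8*I)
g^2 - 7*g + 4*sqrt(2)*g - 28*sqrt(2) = (g - 7)*(g + 4*sqrt(2))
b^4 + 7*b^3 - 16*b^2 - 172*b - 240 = (b - 5)*(b + 2)*(b + 4)*(b + 6)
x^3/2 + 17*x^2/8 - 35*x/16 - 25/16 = (x/2 + 1/4)*(x - 5/4)*(x + 5)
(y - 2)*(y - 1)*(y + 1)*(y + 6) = y^4 + 4*y^3 - 13*y^2 - 4*y + 12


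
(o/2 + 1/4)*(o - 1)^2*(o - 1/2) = o^4/2 - o^3 + 3*o^2/8 + o/4 - 1/8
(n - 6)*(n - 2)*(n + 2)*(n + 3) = n^4 - 3*n^3 - 22*n^2 + 12*n + 72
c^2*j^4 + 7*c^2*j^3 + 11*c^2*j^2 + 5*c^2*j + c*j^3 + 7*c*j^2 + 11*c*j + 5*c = (j + 1)*(j + 5)*(c*j + 1)*(c*j + c)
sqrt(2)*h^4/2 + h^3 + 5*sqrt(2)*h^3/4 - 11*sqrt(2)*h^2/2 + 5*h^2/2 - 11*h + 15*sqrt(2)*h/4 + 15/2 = (h - 3/2)*(h - 1)*(h + 5)*(sqrt(2)*h/2 + 1)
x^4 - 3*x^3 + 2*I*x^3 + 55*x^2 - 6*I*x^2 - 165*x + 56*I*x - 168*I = (x - 3)*(x - 7*I)*(x + I)*(x + 8*I)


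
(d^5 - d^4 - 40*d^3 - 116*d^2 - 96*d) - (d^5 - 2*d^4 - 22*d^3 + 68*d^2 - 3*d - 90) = d^4 - 18*d^3 - 184*d^2 - 93*d + 90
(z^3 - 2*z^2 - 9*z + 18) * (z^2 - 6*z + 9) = z^5 - 8*z^4 + 12*z^3 + 54*z^2 - 189*z + 162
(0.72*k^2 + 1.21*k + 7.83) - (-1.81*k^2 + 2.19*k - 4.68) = 2.53*k^2 - 0.98*k + 12.51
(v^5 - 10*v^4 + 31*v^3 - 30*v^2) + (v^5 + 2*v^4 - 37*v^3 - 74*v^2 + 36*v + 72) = 2*v^5 - 8*v^4 - 6*v^3 - 104*v^2 + 36*v + 72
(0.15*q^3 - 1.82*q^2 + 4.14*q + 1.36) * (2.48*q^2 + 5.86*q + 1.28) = 0.372*q^5 - 3.6346*q^4 - 0.206000000000001*q^3 + 25.3036*q^2 + 13.2688*q + 1.7408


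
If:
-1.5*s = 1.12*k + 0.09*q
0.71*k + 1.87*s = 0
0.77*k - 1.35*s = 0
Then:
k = 0.00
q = 0.00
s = 0.00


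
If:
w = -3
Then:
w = -3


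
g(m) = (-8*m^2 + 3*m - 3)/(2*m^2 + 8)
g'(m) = -4*m*(-8*m^2 + 3*m - 3)/(2*m^2 + 8)^2 + (3 - 16*m)/(2*m^2 + 8) = (-3*m^2 - 58*m + 12)/(2*(m^4 + 8*m^2 + 16))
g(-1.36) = -1.87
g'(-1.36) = 1.25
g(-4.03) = -3.58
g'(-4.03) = 0.24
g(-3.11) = -3.28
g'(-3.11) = 0.44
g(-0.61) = -0.89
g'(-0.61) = 1.21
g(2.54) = -2.25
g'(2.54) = -0.71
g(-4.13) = -3.61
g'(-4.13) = 0.23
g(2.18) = -1.97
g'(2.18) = -0.84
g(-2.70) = -3.07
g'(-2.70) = 0.58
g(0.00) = -0.38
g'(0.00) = 0.38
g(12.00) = -3.78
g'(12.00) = -0.03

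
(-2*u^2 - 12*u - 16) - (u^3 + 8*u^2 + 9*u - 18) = -u^3 - 10*u^2 - 21*u + 2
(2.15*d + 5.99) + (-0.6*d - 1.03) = 1.55*d + 4.96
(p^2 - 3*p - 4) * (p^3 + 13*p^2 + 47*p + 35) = p^5 + 10*p^4 + 4*p^3 - 158*p^2 - 293*p - 140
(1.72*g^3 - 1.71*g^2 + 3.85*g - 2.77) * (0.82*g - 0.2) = 1.4104*g^4 - 1.7462*g^3 + 3.499*g^2 - 3.0414*g + 0.554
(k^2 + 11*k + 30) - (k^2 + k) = 10*k + 30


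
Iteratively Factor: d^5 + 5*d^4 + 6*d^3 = (d)*(d^4 + 5*d^3 + 6*d^2) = d*(d + 3)*(d^3 + 2*d^2) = d^2*(d + 3)*(d^2 + 2*d) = d^3*(d + 3)*(d + 2)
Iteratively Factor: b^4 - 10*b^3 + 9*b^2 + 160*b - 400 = (b - 5)*(b^3 - 5*b^2 - 16*b + 80) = (b - 5)^2*(b^2 - 16) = (b - 5)^2*(b + 4)*(b - 4)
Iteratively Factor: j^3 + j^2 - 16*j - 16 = (j + 1)*(j^2 - 16) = (j - 4)*(j + 1)*(j + 4)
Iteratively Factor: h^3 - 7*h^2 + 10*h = (h - 2)*(h^2 - 5*h) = h*(h - 2)*(h - 5)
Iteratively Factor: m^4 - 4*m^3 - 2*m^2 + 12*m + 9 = (m - 3)*(m^3 - m^2 - 5*m - 3) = (m - 3)*(m + 1)*(m^2 - 2*m - 3) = (m - 3)^2*(m + 1)*(m + 1)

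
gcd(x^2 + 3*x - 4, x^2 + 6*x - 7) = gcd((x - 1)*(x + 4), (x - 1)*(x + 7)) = x - 1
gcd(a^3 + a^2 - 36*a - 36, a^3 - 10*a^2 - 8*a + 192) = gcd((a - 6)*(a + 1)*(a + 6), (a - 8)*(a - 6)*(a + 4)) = a - 6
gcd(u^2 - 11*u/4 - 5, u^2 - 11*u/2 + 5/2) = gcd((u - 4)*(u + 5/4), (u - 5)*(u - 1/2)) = 1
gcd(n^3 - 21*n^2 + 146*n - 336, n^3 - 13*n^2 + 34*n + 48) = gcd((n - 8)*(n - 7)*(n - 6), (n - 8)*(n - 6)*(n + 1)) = n^2 - 14*n + 48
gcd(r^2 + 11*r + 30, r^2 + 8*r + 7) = 1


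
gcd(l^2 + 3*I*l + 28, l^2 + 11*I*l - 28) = l + 7*I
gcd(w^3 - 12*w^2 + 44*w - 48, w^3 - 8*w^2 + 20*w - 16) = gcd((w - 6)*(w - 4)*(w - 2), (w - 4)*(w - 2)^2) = w^2 - 6*w + 8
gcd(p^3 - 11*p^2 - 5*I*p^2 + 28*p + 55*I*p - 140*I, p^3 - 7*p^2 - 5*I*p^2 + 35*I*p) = p^2 + p*(-7 - 5*I) + 35*I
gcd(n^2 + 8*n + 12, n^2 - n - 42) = n + 6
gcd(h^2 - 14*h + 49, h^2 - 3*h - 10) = 1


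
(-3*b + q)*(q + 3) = -3*b*q - 9*b + q^2 + 3*q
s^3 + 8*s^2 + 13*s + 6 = (s + 1)^2*(s + 6)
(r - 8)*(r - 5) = r^2 - 13*r + 40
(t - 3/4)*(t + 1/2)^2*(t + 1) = t^4 + 5*t^3/4 - t^2/4 - 11*t/16 - 3/16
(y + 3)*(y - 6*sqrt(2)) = y^2 - 6*sqrt(2)*y + 3*y - 18*sqrt(2)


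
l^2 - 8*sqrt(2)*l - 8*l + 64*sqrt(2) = (l - 8)*(l - 8*sqrt(2))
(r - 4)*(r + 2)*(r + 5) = r^3 + 3*r^2 - 18*r - 40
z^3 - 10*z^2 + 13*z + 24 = (z - 8)*(z - 3)*(z + 1)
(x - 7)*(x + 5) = x^2 - 2*x - 35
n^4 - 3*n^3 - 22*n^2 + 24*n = n*(n - 6)*(n - 1)*(n + 4)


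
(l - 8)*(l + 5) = l^2 - 3*l - 40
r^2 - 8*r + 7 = (r - 7)*(r - 1)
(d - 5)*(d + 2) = d^2 - 3*d - 10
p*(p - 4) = p^2 - 4*p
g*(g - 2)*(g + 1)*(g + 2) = g^4 + g^3 - 4*g^2 - 4*g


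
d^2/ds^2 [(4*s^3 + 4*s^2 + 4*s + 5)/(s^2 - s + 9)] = 2*(-24*s^3 - 201*s^2 + 849*s + 320)/(s^6 - 3*s^5 + 30*s^4 - 55*s^3 + 270*s^2 - 243*s + 729)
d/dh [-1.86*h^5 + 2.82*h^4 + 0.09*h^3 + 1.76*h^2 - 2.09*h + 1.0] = -9.3*h^4 + 11.28*h^3 + 0.27*h^2 + 3.52*h - 2.09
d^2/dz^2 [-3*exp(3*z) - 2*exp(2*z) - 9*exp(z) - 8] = (-27*exp(2*z) - 8*exp(z) - 9)*exp(z)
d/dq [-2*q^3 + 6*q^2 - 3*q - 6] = -6*q^2 + 12*q - 3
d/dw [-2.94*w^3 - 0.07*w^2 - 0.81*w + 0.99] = -8.82*w^2 - 0.14*w - 0.81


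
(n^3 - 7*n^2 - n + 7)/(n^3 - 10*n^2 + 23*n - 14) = (n + 1)/(n - 2)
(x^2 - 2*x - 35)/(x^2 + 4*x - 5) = (x - 7)/(x - 1)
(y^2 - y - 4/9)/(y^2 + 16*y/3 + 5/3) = (y - 4/3)/(y + 5)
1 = 1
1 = 1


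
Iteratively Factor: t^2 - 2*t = (t)*(t - 2)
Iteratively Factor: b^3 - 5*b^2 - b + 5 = (b - 1)*(b^2 - 4*b - 5) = (b - 5)*(b - 1)*(b + 1)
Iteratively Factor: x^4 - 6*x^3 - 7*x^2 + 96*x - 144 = (x - 4)*(x^3 - 2*x^2 - 15*x + 36) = (x - 4)*(x - 3)*(x^2 + x - 12) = (x - 4)*(x - 3)^2*(x + 4)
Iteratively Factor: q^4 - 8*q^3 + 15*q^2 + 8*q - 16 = (q - 4)*(q^3 - 4*q^2 - q + 4) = (q - 4)*(q + 1)*(q^2 - 5*q + 4) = (q - 4)^2*(q + 1)*(q - 1)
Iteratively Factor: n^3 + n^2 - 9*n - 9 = (n + 1)*(n^2 - 9) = (n + 1)*(n + 3)*(n - 3)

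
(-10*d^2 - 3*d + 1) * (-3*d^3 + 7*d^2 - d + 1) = 30*d^5 - 61*d^4 - 14*d^3 - 4*d + 1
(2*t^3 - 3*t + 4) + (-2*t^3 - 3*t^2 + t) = -3*t^2 - 2*t + 4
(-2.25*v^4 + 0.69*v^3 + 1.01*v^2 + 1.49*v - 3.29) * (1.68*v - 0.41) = -3.78*v^5 + 2.0817*v^4 + 1.4139*v^3 + 2.0891*v^2 - 6.1381*v + 1.3489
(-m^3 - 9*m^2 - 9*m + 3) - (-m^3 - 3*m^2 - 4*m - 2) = -6*m^2 - 5*m + 5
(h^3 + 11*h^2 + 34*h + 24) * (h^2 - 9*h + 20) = h^5 + 2*h^4 - 45*h^3 - 62*h^2 + 464*h + 480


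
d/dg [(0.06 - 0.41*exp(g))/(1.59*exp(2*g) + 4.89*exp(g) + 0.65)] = (0.6519*exp(2*g) - 0.1908*exp(g) - 0.5599)*exp(g)/(2.5281*exp(4*g) + 15.5502*exp(3*g) + 25.9791*exp(2*g) + 6.357*exp(g) + 0.4225)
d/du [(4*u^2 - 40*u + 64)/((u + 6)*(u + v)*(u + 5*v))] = 4*(2*(u - 5)*(u + 6)*(u + v)*(u + 5*v) + (u + 6)*(u + v)*(-u^2 + 10*u - 16) + (u + 6)*(u + 5*v)*(-u^2 + 10*u - 16) + (u + v)*(u + 5*v)*(-u^2 + 10*u - 16))/((u + 6)^2*(u + v)^2*(u + 5*v)^2)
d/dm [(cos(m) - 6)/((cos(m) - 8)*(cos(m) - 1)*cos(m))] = (219*cos(m) - 27*cos(2*m) + cos(3*m) - 123)*sin(m)/(2*(cos(m) - 8)^2*(cos(m) - 1)^2*cos(m)^2)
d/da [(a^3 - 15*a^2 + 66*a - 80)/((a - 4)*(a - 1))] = (a^4 - 10*a^3 + 21*a^2 + 40*a - 136)/(a^4 - 10*a^3 + 33*a^2 - 40*a + 16)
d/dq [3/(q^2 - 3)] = -6*q/(q^2 - 3)^2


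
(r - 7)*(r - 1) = r^2 - 8*r + 7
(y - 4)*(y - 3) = y^2 - 7*y + 12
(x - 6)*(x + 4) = x^2 - 2*x - 24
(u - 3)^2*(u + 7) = u^3 + u^2 - 33*u + 63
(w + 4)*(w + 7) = w^2 + 11*w + 28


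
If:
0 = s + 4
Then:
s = -4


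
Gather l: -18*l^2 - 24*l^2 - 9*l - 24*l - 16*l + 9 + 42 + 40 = -42*l^2 - 49*l + 91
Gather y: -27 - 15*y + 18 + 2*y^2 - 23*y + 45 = 2*y^2 - 38*y + 36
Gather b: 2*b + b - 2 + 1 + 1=3*b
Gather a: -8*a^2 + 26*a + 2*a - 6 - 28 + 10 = -8*a^2 + 28*a - 24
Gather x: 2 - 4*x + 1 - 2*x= 3 - 6*x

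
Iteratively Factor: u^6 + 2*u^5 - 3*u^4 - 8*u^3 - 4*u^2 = (u)*(u^5 + 2*u^4 - 3*u^3 - 8*u^2 - 4*u) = u*(u - 2)*(u^4 + 4*u^3 + 5*u^2 + 2*u) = u*(u - 2)*(u + 1)*(u^3 + 3*u^2 + 2*u) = u*(u - 2)*(u + 1)*(u + 2)*(u^2 + u) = u*(u - 2)*(u + 1)^2*(u + 2)*(u)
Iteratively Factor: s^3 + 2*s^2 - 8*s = (s - 2)*(s^2 + 4*s) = (s - 2)*(s + 4)*(s)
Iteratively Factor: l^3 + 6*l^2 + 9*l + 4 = (l + 4)*(l^2 + 2*l + 1) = (l + 1)*(l + 4)*(l + 1)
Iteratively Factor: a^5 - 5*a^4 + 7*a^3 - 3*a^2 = (a - 1)*(a^4 - 4*a^3 + 3*a^2) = (a - 1)^2*(a^3 - 3*a^2) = a*(a - 1)^2*(a^2 - 3*a) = a*(a - 3)*(a - 1)^2*(a)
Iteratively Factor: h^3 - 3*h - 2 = (h + 1)*(h^2 - h - 2) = (h + 1)^2*(h - 2)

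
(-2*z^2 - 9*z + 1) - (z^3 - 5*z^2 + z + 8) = -z^3 + 3*z^2 - 10*z - 7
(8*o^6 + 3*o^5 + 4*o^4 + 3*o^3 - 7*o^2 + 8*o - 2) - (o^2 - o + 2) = 8*o^6 + 3*o^5 + 4*o^4 + 3*o^3 - 8*o^2 + 9*o - 4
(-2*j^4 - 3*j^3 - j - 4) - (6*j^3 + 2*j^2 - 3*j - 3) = -2*j^4 - 9*j^3 - 2*j^2 + 2*j - 1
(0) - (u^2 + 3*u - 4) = -u^2 - 3*u + 4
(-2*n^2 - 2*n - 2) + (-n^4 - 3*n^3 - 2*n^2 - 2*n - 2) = -n^4 - 3*n^3 - 4*n^2 - 4*n - 4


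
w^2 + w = w*(w + 1)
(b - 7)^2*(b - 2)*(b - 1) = b^4 - 17*b^3 + 93*b^2 - 175*b + 98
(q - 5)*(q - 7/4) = q^2 - 27*q/4 + 35/4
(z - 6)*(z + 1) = z^2 - 5*z - 6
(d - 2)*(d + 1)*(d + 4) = d^3 + 3*d^2 - 6*d - 8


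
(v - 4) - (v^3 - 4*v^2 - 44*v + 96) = -v^3 + 4*v^2 + 45*v - 100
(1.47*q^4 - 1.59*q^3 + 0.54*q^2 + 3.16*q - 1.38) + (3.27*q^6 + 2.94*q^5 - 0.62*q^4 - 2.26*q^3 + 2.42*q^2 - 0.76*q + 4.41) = 3.27*q^6 + 2.94*q^5 + 0.85*q^4 - 3.85*q^3 + 2.96*q^2 + 2.4*q + 3.03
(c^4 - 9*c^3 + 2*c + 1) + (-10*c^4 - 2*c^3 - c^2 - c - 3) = -9*c^4 - 11*c^3 - c^2 + c - 2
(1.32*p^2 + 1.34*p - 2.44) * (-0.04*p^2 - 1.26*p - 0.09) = -0.0528*p^4 - 1.7168*p^3 - 1.7096*p^2 + 2.9538*p + 0.2196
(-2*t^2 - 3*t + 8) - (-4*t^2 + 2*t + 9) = 2*t^2 - 5*t - 1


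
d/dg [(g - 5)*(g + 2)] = 2*g - 3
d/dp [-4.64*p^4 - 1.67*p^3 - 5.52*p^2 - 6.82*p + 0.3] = -18.56*p^3 - 5.01*p^2 - 11.04*p - 6.82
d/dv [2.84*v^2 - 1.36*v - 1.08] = 5.68*v - 1.36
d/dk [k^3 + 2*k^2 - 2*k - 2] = 3*k^2 + 4*k - 2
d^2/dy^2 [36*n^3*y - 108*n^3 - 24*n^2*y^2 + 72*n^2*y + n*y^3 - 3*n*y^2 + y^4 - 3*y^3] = -48*n^2 + 6*n*y - 6*n + 12*y^2 - 18*y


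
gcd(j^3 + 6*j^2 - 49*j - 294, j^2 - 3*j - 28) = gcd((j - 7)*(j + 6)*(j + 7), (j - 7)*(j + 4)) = j - 7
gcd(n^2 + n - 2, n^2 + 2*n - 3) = n - 1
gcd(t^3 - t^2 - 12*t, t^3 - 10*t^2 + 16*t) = t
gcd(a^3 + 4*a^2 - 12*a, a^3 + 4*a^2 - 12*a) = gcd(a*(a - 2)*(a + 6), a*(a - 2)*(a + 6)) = a^3 + 4*a^2 - 12*a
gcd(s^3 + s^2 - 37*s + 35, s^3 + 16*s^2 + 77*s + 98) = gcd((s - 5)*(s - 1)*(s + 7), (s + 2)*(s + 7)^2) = s + 7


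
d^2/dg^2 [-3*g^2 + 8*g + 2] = -6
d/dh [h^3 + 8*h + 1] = 3*h^2 + 8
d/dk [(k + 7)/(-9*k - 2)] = 61/(9*k + 2)^2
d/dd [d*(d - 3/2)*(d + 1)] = 3*d^2 - d - 3/2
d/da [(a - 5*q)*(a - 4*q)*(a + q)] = 3*a^2 - 16*a*q + 11*q^2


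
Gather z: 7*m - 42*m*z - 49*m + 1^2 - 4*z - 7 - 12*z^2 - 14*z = -42*m - 12*z^2 + z*(-42*m - 18) - 6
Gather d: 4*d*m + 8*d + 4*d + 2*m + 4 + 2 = d*(4*m + 12) + 2*m + 6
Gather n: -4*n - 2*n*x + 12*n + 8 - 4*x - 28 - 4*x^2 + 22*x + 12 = n*(8 - 2*x) - 4*x^2 + 18*x - 8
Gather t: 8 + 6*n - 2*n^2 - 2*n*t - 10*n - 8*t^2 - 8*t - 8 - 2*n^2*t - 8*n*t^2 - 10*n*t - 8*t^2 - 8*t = -2*n^2 - 4*n + t^2*(-8*n - 16) + t*(-2*n^2 - 12*n - 16)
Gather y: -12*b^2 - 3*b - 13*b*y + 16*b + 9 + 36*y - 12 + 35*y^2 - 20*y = -12*b^2 + 13*b + 35*y^2 + y*(16 - 13*b) - 3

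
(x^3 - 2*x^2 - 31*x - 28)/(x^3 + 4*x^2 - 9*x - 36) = (x^2 - 6*x - 7)/(x^2 - 9)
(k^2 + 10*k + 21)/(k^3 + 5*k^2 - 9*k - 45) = (k + 7)/(k^2 + 2*k - 15)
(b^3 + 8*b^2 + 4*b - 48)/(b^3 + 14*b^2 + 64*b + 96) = (b - 2)/(b + 4)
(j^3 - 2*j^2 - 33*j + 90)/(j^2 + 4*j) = (j^3 - 2*j^2 - 33*j + 90)/(j*(j + 4))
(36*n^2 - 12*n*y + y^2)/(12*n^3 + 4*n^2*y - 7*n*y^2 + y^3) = (-6*n + y)/(-2*n^2 - n*y + y^2)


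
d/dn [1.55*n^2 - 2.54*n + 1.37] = 3.1*n - 2.54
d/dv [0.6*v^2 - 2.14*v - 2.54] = 1.2*v - 2.14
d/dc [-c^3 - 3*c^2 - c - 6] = -3*c^2 - 6*c - 1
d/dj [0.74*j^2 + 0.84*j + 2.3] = 1.48*j + 0.84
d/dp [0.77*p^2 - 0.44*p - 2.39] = 1.54*p - 0.44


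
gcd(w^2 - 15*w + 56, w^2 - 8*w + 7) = w - 7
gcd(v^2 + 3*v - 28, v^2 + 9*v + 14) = v + 7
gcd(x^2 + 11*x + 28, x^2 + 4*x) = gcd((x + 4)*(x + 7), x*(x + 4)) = x + 4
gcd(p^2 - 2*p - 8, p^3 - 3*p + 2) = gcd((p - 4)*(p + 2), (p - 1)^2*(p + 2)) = p + 2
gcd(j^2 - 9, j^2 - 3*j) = j - 3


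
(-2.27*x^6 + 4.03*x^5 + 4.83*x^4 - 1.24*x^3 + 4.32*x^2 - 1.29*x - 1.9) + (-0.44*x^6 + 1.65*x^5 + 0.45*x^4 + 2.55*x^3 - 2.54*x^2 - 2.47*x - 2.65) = -2.71*x^6 + 5.68*x^5 + 5.28*x^4 + 1.31*x^3 + 1.78*x^2 - 3.76*x - 4.55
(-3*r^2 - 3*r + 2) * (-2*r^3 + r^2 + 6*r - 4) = 6*r^5 + 3*r^4 - 25*r^3 - 4*r^2 + 24*r - 8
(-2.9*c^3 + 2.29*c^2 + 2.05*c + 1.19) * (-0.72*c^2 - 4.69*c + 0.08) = 2.088*c^5 + 11.9522*c^4 - 12.4481*c^3 - 10.2881*c^2 - 5.4171*c + 0.0952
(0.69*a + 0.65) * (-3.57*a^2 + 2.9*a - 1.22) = -2.4633*a^3 - 0.3195*a^2 + 1.0432*a - 0.793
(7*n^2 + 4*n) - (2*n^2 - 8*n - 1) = 5*n^2 + 12*n + 1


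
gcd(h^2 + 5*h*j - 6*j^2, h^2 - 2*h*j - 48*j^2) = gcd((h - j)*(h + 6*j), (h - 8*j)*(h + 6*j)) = h + 6*j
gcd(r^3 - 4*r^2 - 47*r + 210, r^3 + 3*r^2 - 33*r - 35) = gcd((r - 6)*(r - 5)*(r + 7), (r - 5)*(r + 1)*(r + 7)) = r^2 + 2*r - 35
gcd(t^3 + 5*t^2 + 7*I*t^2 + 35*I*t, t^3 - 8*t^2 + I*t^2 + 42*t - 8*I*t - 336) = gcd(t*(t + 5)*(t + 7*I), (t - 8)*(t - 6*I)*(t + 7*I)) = t + 7*I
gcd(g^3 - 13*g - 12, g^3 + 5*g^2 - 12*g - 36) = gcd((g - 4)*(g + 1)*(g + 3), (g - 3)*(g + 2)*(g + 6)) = 1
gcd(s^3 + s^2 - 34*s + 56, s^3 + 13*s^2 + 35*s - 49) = s + 7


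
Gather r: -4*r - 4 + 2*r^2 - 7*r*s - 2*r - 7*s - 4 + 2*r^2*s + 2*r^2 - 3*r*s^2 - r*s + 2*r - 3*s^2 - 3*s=r^2*(2*s + 4) + r*(-3*s^2 - 8*s - 4) - 3*s^2 - 10*s - 8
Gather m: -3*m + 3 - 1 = 2 - 3*m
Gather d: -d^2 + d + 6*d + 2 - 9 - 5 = -d^2 + 7*d - 12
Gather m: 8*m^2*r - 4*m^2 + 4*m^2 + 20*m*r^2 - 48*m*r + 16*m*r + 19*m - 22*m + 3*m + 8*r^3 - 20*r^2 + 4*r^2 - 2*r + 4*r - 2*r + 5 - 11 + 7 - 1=8*m^2*r + m*(20*r^2 - 32*r) + 8*r^3 - 16*r^2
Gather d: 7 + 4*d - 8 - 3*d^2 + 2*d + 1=-3*d^2 + 6*d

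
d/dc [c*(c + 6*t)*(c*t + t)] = t*(3*c^2 + 12*c*t + 2*c + 6*t)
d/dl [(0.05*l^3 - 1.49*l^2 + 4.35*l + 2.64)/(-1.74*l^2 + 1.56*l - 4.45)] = (-0.087*l^4 + 0.156*l^3 + 4.5771*l^2 + 22.4482*l - 23.4759)/(3.0276*l^4 - 5.4288*l^3 + 17.9196*l^2 - 13.884*l + 19.8025)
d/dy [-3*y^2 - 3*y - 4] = -6*y - 3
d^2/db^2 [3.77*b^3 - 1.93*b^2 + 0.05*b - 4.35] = 22.62*b - 3.86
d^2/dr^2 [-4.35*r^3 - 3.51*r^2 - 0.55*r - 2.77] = -26.1*r - 7.02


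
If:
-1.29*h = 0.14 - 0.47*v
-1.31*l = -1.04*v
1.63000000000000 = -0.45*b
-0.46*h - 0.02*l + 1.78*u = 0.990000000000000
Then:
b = -3.62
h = 0.364341085271318*v - 0.108527131782946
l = 0.793893129770992*v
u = 0.103075708887767*v + 0.528133437853845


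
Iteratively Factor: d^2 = (d)*(d)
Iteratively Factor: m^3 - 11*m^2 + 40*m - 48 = (m - 4)*(m^2 - 7*m + 12) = (m - 4)*(m - 3)*(m - 4)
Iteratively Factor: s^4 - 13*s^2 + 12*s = (s - 1)*(s^3 + s^2 - 12*s) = (s - 3)*(s - 1)*(s^2 + 4*s) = s*(s - 3)*(s - 1)*(s + 4)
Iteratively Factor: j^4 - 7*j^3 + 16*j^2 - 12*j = (j - 2)*(j^3 - 5*j^2 + 6*j) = (j - 3)*(j - 2)*(j^2 - 2*j) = j*(j - 3)*(j - 2)*(j - 2)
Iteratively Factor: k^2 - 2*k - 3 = (k + 1)*(k - 3)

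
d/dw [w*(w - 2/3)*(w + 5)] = 3*w^2 + 26*w/3 - 10/3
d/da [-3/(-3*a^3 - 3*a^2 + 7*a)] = 3*(-9*a^2 - 6*a + 7)/(a^2*(3*a^2 + 3*a - 7)^2)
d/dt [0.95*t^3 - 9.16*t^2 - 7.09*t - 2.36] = 2.85*t^2 - 18.32*t - 7.09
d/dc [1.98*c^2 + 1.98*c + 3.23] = 3.96*c + 1.98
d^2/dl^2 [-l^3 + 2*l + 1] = -6*l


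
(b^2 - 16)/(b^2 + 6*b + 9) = (b^2 - 16)/(b^2 + 6*b + 9)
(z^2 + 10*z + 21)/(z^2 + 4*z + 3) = (z + 7)/(z + 1)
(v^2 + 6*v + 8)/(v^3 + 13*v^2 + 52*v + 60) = (v + 4)/(v^2 + 11*v + 30)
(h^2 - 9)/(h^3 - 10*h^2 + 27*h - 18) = (h + 3)/(h^2 - 7*h + 6)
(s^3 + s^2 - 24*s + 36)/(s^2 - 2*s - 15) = (-s^3 - s^2 + 24*s - 36)/(-s^2 + 2*s + 15)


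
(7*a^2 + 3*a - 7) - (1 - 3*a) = 7*a^2 + 6*a - 8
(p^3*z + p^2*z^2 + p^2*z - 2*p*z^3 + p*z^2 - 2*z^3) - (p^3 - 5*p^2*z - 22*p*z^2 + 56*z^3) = p^3*z - p^3 + p^2*z^2 + 6*p^2*z - 2*p*z^3 + 23*p*z^2 - 58*z^3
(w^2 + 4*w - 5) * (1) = w^2 + 4*w - 5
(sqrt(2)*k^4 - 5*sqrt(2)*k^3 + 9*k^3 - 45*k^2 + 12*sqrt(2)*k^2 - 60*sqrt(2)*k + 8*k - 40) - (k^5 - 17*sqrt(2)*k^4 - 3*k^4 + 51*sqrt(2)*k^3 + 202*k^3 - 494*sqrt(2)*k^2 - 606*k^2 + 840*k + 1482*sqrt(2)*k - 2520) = -k^5 + 3*k^4 + 18*sqrt(2)*k^4 - 193*k^3 - 56*sqrt(2)*k^3 + 561*k^2 + 506*sqrt(2)*k^2 - 1542*sqrt(2)*k - 832*k + 2480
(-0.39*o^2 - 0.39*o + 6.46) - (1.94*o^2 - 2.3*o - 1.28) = -2.33*o^2 + 1.91*o + 7.74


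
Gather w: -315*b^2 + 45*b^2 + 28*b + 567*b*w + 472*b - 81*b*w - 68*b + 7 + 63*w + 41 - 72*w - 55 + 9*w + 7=-270*b^2 + 486*b*w + 432*b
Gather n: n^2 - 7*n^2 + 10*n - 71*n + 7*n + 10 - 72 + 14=-6*n^2 - 54*n - 48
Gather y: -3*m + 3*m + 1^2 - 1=0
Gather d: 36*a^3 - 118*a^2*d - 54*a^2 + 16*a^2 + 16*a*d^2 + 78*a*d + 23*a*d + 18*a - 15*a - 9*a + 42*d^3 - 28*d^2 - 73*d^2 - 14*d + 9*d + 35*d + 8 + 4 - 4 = 36*a^3 - 38*a^2 - 6*a + 42*d^3 + d^2*(16*a - 101) + d*(-118*a^2 + 101*a + 30) + 8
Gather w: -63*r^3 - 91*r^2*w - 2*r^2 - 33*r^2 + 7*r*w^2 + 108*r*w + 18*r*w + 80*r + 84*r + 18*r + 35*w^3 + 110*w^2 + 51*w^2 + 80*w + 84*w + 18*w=-63*r^3 - 35*r^2 + 182*r + 35*w^3 + w^2*(7*r + 161) + w*(-91*r^2 + 126*r + 182)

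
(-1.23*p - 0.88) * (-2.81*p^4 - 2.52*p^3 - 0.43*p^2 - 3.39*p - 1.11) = 3.4563*p^5 + 5.5724*p^4 + 2.7465*p^3 + 4.5481*p^2 + 4.3485*p + 0.9768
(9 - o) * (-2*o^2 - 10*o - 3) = 2*o^3 - 8*o^2 - 87*o - 27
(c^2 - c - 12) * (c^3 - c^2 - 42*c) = c^5 - 2*c^4 - 53*c^3 + 54*c^2 + 504*c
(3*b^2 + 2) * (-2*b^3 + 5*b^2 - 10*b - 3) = -6*b^5 + 15*b^4 - 34*b^3 + b^2 - 20*b - 6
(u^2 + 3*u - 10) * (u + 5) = u^3 + 8*u^2 + 5*u - 50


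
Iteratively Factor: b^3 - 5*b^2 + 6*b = (b)*(b^2 - 5*b + 6) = b*(b - 3)*(b - 2)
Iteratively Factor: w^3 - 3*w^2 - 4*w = (w + 1)*(w^2 - 4*w) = w*(w + 1)*(w - 4)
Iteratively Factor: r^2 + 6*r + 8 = (r + 2)*(r + 4)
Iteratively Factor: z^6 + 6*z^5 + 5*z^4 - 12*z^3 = (z + 4)*(z^5 + 2*z^4 - 3*z^3) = (z - 1)*(z + 4)*(z^4 + 3*z^3) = z*(z - 1)*(z + 4)*(z^3 + 3*z^2) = z^2*(z - 1)*(z + 4)*(z^2 + 3*z) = z^3*(z - 1)*(z + 4)*(z + 3)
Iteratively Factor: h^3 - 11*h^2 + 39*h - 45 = (h - 5)*(h^2 - 6*h + 9) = (h - 5)*(h - 3)*(h - 3)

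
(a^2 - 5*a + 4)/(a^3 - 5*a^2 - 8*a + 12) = (a - 4)/(a^2 - 4*a - 12)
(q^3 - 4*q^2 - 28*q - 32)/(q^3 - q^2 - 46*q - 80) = (q + 2)/(q + 5)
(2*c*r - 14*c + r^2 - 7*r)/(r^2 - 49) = (2*c + r)/(r + 7)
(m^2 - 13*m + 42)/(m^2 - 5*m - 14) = (m - 6)/(m + 2)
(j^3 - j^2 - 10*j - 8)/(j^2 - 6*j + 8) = (j^2 + 3*j + 2)/(j - 2)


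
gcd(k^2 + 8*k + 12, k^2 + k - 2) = k + 2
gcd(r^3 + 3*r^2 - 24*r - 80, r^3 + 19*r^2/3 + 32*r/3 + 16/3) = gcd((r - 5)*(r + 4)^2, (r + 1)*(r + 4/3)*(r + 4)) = r + 4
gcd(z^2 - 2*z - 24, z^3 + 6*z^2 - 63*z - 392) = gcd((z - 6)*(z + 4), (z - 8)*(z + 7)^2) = 1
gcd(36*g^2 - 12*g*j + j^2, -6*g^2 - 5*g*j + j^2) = 6*g - j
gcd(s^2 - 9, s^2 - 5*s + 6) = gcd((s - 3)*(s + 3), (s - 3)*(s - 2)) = s - 3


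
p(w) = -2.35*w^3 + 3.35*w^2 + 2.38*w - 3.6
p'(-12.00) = -1093.22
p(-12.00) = 4511.04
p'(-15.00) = -1684.37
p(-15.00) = 8645.70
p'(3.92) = -79.69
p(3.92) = -84.35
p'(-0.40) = -1.43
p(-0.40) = -3.87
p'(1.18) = 0.47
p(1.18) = 0.01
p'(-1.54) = -24.66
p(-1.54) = 9.26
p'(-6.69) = -357.97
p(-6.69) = 834.04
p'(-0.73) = -6.27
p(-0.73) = -2.64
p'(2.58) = -27.26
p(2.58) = -15.52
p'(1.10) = 1.22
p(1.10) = -0.06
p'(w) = -7.05*w^2 + 6.7*w + 2.38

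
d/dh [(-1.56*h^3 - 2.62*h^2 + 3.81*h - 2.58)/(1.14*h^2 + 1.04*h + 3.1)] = (-1.7784*h^4 - 3.2448*h^3 - 21.5762*h^2 - 10.3616*h + 14.4942)/(1.2996*h^4 + 2.3712*h^3 + 8.1496*h^2 + 6.448*h + 9.61)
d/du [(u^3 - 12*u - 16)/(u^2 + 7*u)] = (u^4 + 14*u^3 + 12*u^2 + 32*u + 112)/(u^2*(u^2 + 14*u + 49))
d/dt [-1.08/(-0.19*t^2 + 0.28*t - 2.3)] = (0.3024 - 0.4104*t)/(0.19*t^2 - 0.28*t + 2.3)^2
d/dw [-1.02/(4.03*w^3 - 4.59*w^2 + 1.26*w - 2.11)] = (12.3318*w^2 - 9.3636*w + 1.2852)/(4.03*w^3 - 4.59*w^2 + 1.26*w - 2.11)^2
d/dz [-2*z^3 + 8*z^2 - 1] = 2*z*(8 - 3*z)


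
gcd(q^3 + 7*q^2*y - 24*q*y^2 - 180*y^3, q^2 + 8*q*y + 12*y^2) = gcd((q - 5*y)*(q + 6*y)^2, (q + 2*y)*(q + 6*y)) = q + 6*y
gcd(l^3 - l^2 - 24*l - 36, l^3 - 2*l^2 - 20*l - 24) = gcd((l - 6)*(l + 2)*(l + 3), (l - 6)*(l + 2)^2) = l^2 - 4*l - 12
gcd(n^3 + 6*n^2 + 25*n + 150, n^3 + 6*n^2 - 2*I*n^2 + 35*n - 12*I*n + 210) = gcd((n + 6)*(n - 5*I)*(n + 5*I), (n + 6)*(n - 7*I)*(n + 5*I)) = n^2 + n*(6 + 5*I) + 30*I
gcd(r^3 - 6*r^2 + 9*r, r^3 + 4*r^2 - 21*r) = r^2 - 3*r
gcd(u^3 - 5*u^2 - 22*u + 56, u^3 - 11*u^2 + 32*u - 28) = u^2 - 9*u + 14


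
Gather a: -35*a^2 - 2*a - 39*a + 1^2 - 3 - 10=-35*a^2 - 41*a - 12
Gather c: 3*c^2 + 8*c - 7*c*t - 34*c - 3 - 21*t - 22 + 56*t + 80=3*c^2 + c*(-7*t - 26) + 35*t + 55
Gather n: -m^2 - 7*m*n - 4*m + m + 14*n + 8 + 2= -m^2 - 3*m + n*(14 - 7*m) + 10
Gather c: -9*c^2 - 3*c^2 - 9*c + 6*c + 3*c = -12*c^2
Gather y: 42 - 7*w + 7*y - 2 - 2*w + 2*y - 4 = -9*w + 9*y + 36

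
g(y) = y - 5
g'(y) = 1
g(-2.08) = -7.08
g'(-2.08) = 1.00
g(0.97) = -4.03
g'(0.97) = 1.00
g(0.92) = -4.08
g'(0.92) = 1.00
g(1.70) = -3.30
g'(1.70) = 1.00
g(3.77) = -1.23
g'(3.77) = 1.00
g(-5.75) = -10.75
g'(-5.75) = 1.00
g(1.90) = -3.10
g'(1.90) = 1.00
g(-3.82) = -8.82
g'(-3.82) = 1.00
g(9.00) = 4.00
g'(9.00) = 1.00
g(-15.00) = -20.00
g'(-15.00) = 1.00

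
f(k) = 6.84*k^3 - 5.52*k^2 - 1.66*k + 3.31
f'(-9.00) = 1759.82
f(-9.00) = -5415.23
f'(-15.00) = 4780.94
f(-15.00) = -24298.79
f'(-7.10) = 1111.14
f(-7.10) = -2711.28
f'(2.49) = 98.08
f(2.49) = 70.55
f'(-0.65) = 14.19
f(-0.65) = 0.18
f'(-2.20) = 121.94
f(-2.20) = -92.59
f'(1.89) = 50.77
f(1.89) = 26.63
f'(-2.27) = 129.14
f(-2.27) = -101.37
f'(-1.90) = 93.39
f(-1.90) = -60.38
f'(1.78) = 43.70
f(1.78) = 21.44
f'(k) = 20.52*k^2 - 11.04*k - 1.66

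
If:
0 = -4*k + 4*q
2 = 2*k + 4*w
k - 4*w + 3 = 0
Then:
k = -1/3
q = -1/3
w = 2/3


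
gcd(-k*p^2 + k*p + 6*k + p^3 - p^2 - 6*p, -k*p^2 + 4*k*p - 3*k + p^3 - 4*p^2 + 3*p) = -k*p + 3*k + p^2 - 3*p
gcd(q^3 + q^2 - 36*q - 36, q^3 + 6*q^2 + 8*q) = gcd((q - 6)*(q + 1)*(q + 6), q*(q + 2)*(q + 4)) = 1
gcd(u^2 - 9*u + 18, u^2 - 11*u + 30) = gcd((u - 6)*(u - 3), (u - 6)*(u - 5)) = u - 6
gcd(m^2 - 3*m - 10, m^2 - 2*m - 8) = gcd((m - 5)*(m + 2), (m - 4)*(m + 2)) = m + 2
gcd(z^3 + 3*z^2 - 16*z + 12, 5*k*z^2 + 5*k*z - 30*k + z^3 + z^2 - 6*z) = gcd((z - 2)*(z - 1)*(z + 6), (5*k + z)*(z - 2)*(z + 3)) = z - 2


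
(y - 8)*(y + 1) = y^2 - 7*y - 8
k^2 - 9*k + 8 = (k - 8)*(k - 1)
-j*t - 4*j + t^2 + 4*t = (-j + t)*(t + 4)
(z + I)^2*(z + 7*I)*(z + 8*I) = z^4 + 17*I*z^3 - 87*z^2 - 127*I*z + 56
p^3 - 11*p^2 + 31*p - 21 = (p - 7)*(p - 3)*(p - 1)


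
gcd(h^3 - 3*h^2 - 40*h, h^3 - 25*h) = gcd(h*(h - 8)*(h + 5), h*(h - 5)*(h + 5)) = h^2 + 5*h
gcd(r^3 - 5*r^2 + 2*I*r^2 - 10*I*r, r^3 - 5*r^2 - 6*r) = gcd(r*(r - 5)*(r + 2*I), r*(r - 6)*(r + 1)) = r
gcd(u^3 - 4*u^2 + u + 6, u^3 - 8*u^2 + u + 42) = u - 3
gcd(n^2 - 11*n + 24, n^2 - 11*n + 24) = n^2 - 11*n + 24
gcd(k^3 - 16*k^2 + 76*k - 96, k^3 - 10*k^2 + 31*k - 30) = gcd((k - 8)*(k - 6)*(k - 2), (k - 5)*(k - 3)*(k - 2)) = k - 2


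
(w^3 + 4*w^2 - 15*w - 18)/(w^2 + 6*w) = w - 2 - 3/w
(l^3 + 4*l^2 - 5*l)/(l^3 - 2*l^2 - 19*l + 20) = l*(l + 5)/(l^2 - l - 20)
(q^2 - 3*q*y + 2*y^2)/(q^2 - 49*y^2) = (q^2 - 3*q*y + 2*y^2)/(q^2 - 49*y^2)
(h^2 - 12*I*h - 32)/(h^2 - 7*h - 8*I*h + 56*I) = (h - 4*I)/(h - 7)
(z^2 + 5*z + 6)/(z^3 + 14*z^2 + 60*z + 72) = (z + 3)/(z^2 + 12*z + 36)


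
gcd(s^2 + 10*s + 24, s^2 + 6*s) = s + 6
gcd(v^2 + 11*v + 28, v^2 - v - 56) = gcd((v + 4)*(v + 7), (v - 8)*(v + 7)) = v + 7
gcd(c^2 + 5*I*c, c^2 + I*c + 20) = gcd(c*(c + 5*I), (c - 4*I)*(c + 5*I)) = c + 5*I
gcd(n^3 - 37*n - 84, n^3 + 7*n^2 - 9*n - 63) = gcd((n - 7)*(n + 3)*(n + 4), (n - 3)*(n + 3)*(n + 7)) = n + 3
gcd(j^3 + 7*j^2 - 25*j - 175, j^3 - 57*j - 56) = j + 7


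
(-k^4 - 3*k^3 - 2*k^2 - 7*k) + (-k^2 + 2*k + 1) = -k^4 - 3*k^3 - 3*k^2 - 5*k + 1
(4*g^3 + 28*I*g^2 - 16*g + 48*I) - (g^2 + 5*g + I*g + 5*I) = 4*g^3 - g^2 + 28*I*g^2 - 21*g - I*g + 43*I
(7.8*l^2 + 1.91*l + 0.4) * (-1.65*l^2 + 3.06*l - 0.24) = -12.87*l^4 + 20.7165*l^3 + 3.3126*l^2 + 0.7656*l - 0.096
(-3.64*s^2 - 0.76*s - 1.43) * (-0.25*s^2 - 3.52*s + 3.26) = 0.91*s^4 + 13.0028*s^3 - 8.8337*s^2 + 2.556*s - 4.6618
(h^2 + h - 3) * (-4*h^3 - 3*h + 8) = -4*h^5 - 4*h^4 + 9*h^3 + 5*h^2 + 17*h - 24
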